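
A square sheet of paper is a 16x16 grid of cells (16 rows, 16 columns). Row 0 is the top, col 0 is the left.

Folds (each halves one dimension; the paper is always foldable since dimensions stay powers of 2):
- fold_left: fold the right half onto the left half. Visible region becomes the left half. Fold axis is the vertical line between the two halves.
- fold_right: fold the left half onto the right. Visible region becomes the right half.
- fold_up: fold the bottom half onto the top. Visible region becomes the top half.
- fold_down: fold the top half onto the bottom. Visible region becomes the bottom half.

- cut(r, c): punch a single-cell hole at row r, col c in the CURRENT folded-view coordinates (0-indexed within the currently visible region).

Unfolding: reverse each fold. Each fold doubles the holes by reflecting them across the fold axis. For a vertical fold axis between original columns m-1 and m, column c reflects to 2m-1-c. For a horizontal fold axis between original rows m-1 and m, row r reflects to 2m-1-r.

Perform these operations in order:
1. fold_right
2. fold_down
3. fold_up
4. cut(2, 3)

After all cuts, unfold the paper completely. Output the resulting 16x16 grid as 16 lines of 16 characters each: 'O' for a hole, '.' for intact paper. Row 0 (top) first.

Op 1 fold_right: fold axis v@8; visible region now rows[0,16) x cols[8,16) = 16x8
Op 2 fold_down: fold axis h@8; visible region now rows[8,16) x cols[8,16) = 8x8
Op 3 fold_up: fold axis h@12; visible region now rows[8,12) x cols[8,16) = 4x8
Op 4 cut(2, 3): punch at orig (10,11); cuts so far [(10, 11)]; region rows[8,12) x cols[8,16) = 4x8
Unfold 1 (reflect across h@12): 2 holes -> [(10, 11), (13, 11)]
Unfold 2 (reflect across h@8): 4 holes -> [(2, 11), (5, 11), (10, 11), (13, 11)]
Unfold 3 (reflect across v@8): 8 holes -> [(2, 4), (2, 11), (5, 4), (5, 11), (10, 4), (10, 11), (13, 4), (13, 11)]

Answer: ................
................
....O......O....
................
................
....O......O....
................
................
................
................
....O......O....
................
................
....O......O....
................
................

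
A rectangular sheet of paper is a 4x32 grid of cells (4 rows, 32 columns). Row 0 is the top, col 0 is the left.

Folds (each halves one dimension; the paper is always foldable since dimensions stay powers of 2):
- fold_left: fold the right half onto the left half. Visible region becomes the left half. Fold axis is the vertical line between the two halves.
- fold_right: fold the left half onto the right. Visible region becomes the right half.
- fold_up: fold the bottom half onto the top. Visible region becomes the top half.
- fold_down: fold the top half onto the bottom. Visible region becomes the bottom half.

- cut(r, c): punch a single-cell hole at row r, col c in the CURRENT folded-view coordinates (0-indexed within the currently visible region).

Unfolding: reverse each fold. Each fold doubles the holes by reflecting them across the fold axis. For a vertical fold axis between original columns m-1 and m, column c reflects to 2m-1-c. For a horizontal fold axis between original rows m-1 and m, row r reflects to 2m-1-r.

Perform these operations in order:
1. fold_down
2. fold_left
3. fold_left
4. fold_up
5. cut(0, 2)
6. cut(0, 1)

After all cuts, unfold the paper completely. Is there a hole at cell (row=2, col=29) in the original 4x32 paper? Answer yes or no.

Op 1 fold_down: fold axis h@2; visible region now rows[2,4) x cols[0,32) = 2x32
Op 2 fold_left: fold axis v@16; visible region now rows[2,4) x cols[0,16) = 2x16
Op 3 fold_left: fold axis v@8; visible region now rows[2,4) x cols[0,8) = 2x8
Op 4 fold_up: fold axis h@3; visible region now rows[2,3) x cols[0,8) = 1x8
Op 5 cut(0, 2): punch at orig (2,2); cuts so far [(2, 2)]; region rows[2,3) x cols[0,8) = 1x8
Op 6 cut(0, 1): punch at orig (2,1); cuts so far [(2, 1), (2, 2)]; region rows[2,3) x cols[0,8) = 1x8
Unfold 1 (reflect across h@3): 4 holes -> [(2, 1), (2, 2), (3, 1), (3, 2)]
Unfold 2 (reflect across v@8): 8 holes -> [(2, 1), (2, 2), (2, 13), (2, 14), (3, 1), (3, 2), (3, 13), (3, 14)]
Unfold 3 (reflect across v@16): 16 holes -> [(2, 1), (2, 2), (2, 13), (2, 14), (2, 17), (2, 18), (2, 29), (2, 30), (3, 1), (3, 2), (3, 13), (3, 14), (3, 17), (3, 18), (3, 29), (3, 30)]
Unfold 4 (reflect across h@2): 32 holes -> [(0, 1), (0, 2), (0, 13), (0, 14), (0, 17), (0, 18), (0, 29), (0, 30), (1, 1), (1, 2), (1, 13), (1, 14), (1, 17), (1, 18), (1, 29), (1, 30), (2, 1), (2, 2), (2, 13), (2, 14), (2, 17), (2, 18), (2, 29), (2, 30), (3, 1), (3, 2), (3, 13), (3, 14), (3, 17), (3, 18), (3, 29), (3, 30)]
Holes: [(0, 1), (0, 2), (0, 13), (0, 14), (0, 17), (0, 18), (0, 29), (0, 30), (1, 1), (1, 2), (1, 13), (1, 14), (1, 17), (1, 18), (1, 29), (1, 30), (2, 1), (2, 2), (2, 13), (2, 14), (2, 17), (2, 18), (2, 29), (2, 30), (3, 1), (3, 2), (3, 13), (3, 14), (3, 17), (3, 18), (3, 29), (3, 30)]

Answer: yes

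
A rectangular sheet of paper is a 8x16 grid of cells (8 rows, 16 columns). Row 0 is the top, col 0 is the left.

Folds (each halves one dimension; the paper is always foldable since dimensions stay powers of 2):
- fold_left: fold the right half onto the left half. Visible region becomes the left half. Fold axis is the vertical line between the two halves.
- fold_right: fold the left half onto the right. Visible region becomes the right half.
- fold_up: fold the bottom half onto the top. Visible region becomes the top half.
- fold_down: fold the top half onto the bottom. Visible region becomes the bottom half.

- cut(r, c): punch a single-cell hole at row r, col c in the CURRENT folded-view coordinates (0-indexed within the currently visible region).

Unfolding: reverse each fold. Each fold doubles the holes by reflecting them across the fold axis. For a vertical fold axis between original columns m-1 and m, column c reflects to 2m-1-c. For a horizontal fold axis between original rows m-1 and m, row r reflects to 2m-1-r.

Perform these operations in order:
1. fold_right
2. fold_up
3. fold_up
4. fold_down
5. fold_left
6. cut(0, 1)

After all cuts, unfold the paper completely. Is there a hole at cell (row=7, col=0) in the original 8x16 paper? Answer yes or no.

Op 1 fold_right: fold axis v@8; visible region now rows[0,8) x cols[8,16) = 8x8
Op 2 fold_up: fold axis h@4; visible region now rows[0,4) x cols[8,16) = 4x8
Op 3 fold_up: fold axis h@2; visible region now rows[0,2) x cols[8,16) = 2x8
Op 4 fold_down: fold axis h@1; visible region now rows[1,2) x cols[8,16) = 1x8
Op 5 fold_left: fold axis v@12; visible region now rows[1,2) x cols[8,12) = 1x4
Op 6 cut(0, 1): punch at orig (1,9); cuts so far [(1, 9)]; region rows[1,2) x cols[8,12) = 1x4
Unfold 1 (reflect across v@12): 2 holes -> [(1, 9), (1, 14)]
Unfold 2 (reflect across h@1): 4 holes -> [(0, 9), (0, 14), (1, 9), (1, 14)]
Unfold 3 (reflect across h@2): 8 holes -> [(0, 9), (0, 14), (1, 9), (1, 14), (2, 9), (2, 14), (3, 9), (3, 14)]
Unfold 4 (reflect across h@4): 16 holes -> [(0, 9), (0, 14), (1, 9), (1, 14), (2, 9), (2, 14), (3, 9), (3, 14), (4, 9), (4, 14), (5, 9), (5, 14), (6, 9), (6, 14), (7, 9), (7, 14)]
Unfold 5 (reflect across v@8): 32 holes -> [(0, 1), (0, 6), (0, 9), (0, 14), (1, 1), (1, 6), (1, 9), (1, 14), (2, 1), (2, 6), (2, 9), (2, 14), (3, 1), (3, 6), (3, 9), (3, 14), (4, 1), (4, 6), (4, 9), (4, 14), (5, 1), (5, 6), (5, 9), (5, 14), (6, 1), (6, 6), (6, 9), (6, 14), (7, 1), (7, 6), (7, 9), (7, 14)]
Holes: [(0, 1), (0, 6), (0, 9), (0, 14), (1, 1), (1, 6), (1, 9), (1, 14), (2, 1), (2, 6), (2, 9), (2, 14), (3, 1), (3, 6), (3, 9), (3, 14), (4, 1), (4, 6), (4, 9), (4, 14), (5, 1), (5, 6), (5, 9), (5, 14), (6, 1), (6, 6), (6, 9), (6, 14), (7, 1), (7, 6), (7, 9), (7, 14)]

Answer: no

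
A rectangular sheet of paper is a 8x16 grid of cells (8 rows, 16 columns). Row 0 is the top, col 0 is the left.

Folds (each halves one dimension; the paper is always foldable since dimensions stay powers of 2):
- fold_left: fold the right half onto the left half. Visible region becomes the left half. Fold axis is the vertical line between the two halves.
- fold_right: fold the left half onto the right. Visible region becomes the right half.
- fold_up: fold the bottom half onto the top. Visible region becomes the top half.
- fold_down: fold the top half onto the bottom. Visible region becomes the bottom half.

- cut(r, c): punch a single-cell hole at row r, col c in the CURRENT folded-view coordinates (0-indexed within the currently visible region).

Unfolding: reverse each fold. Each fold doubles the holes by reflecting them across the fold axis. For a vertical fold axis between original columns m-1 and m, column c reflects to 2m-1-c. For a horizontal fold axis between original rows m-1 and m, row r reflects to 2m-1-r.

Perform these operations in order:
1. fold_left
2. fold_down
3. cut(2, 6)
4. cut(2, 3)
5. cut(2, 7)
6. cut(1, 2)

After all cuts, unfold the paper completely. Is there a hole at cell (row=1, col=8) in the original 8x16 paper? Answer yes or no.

Answer: yes

Derivation:
Op 1 fold_left: fold axis v@8; visible region now rows[0,8) x cols[0,8) = 8x8
Op 2 fold_down: fold axis h@4; visible region now rows[4,8) x cols[0,8) = 4x8
Op 3 cut(2, 6): punch at orig (6,6); cuts so far [(6, 6)]; region rows[4,8) x cols[0,8) = 4x8
Op 4 cut(2, 3): punch at orig (6,3); cuts so far [(6, 3), (6, 6)]; region rows[4,8) x cols[0,8) = 4x8
Op 5 cut(2, 7): punch at orig (6,7); cuts so far [(6, 3), (6, 6), (6, 7)]; region rows[4,8) x cols[0,8) = 4x8
Op 6 cut(1, 2): punch at orig (5,2); cuts so far [(5, 2), (6, 3), (6, 6), (6, 7)]; region rows[4,8) x cols[0,8) = 4x8
Unfold 1 (reflect across h@4): 8 holes -> [(1, 3), (1, 6), (1, 7), (2, 2), (5, 2), (6, 3), (6, 6), (6, 7)]
Unfold 2 (reflect across v@8): 16 holes -> [(1, 3), (1, 6), (1, 7), (1, 8), (1, 9), (1, 12), (2, 2), (2, 13), (5, 2), (5, 13), (6, 3), (6, 6), (6, 7), (6, 8), (6, 9), (6, 12)]
Holes: [(1, 3), (1, 6), (1, 7), (1, 8), (1, 9), (1, 12), (2, 2), (2, 13), (5, 2), (5, 13), (6, 3), (6, 6), (6, 7), (6, 8), (6, 9), (6, 12)]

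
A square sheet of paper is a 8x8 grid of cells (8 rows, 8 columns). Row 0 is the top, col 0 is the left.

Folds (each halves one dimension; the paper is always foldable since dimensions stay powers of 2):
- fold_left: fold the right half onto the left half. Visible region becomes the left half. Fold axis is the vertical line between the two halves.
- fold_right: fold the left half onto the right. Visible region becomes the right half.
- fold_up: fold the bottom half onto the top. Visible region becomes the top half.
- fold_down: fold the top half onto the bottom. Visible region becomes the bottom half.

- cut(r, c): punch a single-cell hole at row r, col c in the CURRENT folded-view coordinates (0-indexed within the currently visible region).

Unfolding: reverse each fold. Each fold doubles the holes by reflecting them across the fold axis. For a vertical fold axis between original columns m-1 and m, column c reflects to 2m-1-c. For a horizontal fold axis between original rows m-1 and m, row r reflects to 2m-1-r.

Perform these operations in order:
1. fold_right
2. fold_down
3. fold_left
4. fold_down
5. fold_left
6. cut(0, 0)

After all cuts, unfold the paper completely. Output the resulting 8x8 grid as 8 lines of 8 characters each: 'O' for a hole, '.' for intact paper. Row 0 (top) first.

Op 1 fold_right: fold axis v@4; visible region now rows[0,8) x cols[4,8) = 8x4
Op 2 fold_down: fold axis h@4; visible region now rows[4,8) x cols[4,8) = 4x4
Op 3 fold_left: fold axis v@6; visible region now rows[4,8) x cols[4,6) = 4x2
Op 4 fold_down: fold axis h@6; visible region now rows[6,8) x cols[4,6) = 2x2
Op 5 fold_left: fold axis v@5; visible region now rows[6,8) x cols[4,5) = 2x1
Op 6 cut(0, 0): punch at orig (6,4); cuts so far [(6, 4)]; region rows[6,8) x cols[4,5) = 2x1
Unfold 1 (reflect across v@5): 2 holes -> [(6, 4), (6, 5)]
Unfold 2 (reflect across h@6): 4 holes -> [(5, 4), (5, 5), (6, 4), (6, 5)]
Unfold 3 (reflect across v@6): 8 holes -> [(5, 4), (5, 5), (5, 6), (5, 7), (6, 4), (6, 5), (6, 6), (6, 7)]
Unfold 4 (reflect across h@4): 16 holes -> [(1, 4), (1, 5), (1, 6), (1, 7), (2, 4), (2, 5), (2, 6), (2, 7), (5, 4), (5, 5), (5, 6), (5, 7), (6, 4), (6, 5), (6, 6), (6, 7)]
Unfold 5 (reflect across v@4): 32 holes -> [(1, 0), (1, 1), (1, 2), (1, 3), (1, 4), (1, 5), (1, 6), (1, 7), (2, 0), (2, 1), (2, 2), (2, 3), (2, 4), (2, 5), (2, 6), (2, 7), (5, 0), (5, 1), (5, 2), (5, 3), (5, 4), (5, 5), (5, 6), (5, 7), (6, 0), (6, 1), (6, 2), (6, 3), (6, 4), (6, 5), (6, 6), (6, 7)]

Answer: ........
OOOOOOOO
OOOOOOOO
........
........
OOOOOOOO
OOOOOOOO
........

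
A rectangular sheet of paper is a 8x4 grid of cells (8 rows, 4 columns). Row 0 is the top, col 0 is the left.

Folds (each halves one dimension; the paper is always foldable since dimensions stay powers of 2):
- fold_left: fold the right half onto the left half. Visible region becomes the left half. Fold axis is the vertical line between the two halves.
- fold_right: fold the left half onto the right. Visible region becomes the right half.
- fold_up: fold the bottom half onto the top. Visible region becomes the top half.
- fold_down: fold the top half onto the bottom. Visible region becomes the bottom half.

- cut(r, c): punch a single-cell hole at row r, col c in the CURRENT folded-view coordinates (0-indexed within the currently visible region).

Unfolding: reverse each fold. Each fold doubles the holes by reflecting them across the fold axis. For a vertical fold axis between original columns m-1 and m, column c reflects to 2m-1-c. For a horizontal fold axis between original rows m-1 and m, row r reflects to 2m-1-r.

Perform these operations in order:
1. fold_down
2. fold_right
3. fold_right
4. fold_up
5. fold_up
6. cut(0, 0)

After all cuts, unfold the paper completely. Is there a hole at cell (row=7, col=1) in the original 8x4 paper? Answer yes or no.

Op 1 fold_down: fold axis h@4; visible region now rows[4,8) x cols[0,4) = 4x4
Op 2 fold_right: fold axis v@2; visible region now rows[4,8) x cols[2,4) = 4x2
Op 3 fold_right: fold axis v@3; visible region now rows[4,8) x cols[3,4) = 4x1
Op 4 fold_up: fold axis h@6; visible region now rows[4,6) x cols[3,4) = 2x1
Op 5 fold_up: fold axis h@5; visible region now rows[4,5) x cols[3,4) = 1x1
Op 6 cut(0, 0): punch at orig (4,3); cuts so far [(4, 3)]; region rows[4,5) x cols[3,4) = 1x1
Unfold 1 (reflect across h@5): 2 holes -> [(4, 3), (5, 3)]
Unfold 2 (reflect across h@6): 4 holes -> [(4, 3), (5, 3), (6, 3), (7, 3)]
Unfold 3 (reflect across v@3): 8 holes -> [(4, 2), (4, 3), (5, 2), (5, 3), (6, 2), (6, 3), (7, 2), (7, 3)]
Unfold 4 (reflect across v@2): 16 holes -> [(4, 0), (4, 1), (4, 2), (4, 3), (5, 0), (5, 1), (5, 2), (5, 3), (6, 0), (6, 1), (6, 2), (6, 3), (7, 0), (7, 1), (7, 2), (7, 3)]
Unfold 5 (reflect across h@4): 32 holes -> [(0, 0), (0, 1), (0, 2), (0, 3), (1, 0), (1, 1), (1, 2), (1, 3), (2, 0), (2, 1), (2, 2), (2, 3), (3, 0), (3, 1), (3, 2), (3, 3), (4, 0), (4, 1), (4, 2), (4, 3), (5, 0), (5, 1), (5, 2), (5, 3), (6, 0), (6, 1), (6, 2), (6, 3), (7, 0), (7, 1), (7, 2), (7, 3)]
Holes: [(0, 0), (0, 1), (0, 2), (0, 3), (1, 0), (1, 1), (1, 2), (1, 3), (2, 0), (2, 1), (2, 2), (2, 3), (3, 0), (3, 1), (3, 2), (3, 3), (4, 0), (4, 1), (4, 2), (4, 3), (5, 0), (5, 1), (5, 2), (5, 3), (6, 0), (6, 1), (6, 2), (6, 3), (7, 0), (7, 1), (7, 2), (7, 3)]

Answer: yes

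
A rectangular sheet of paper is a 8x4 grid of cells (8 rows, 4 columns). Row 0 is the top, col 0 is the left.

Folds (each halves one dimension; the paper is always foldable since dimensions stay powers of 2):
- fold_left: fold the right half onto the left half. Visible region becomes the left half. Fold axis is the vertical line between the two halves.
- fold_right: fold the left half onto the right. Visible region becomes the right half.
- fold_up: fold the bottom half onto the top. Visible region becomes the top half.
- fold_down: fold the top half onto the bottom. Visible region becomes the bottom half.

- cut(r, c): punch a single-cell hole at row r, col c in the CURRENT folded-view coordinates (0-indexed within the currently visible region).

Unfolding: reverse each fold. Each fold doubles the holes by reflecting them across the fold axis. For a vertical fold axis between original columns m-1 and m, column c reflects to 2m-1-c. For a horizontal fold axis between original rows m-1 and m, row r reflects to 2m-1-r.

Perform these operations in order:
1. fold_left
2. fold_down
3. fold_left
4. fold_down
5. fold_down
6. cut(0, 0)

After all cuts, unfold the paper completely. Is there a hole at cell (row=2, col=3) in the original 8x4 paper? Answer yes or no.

Answer: yes

Derivation:
Op 1 fold_left: fold axis v@2; visible region now rows[0,8) x cols[0,2) = 8x2
Op 2 fold_down: fold axis h@4; visible region now rows[4,8) x cols[0,2) = 4x2
Op 3 fold_left: fold axis v@1; visible region now rows[4,8) x cols[0,1) = 4x1
Op 4 fold_down: fold axis h@6; visible region now rows[6,8) x cols[0,1) = 2x1
Op 5 fold_down: fold axis h@7; visible region now rows[7,8) x cols[0,1) = 1x1
Op 6 cut(0, 0): punch at orig (7,0); cuts so far [(7, 0)]; region rows[7,8) x cols[0,1) = 1x1
Unfold 1 (reflect across h@7): 2 holes -> [(6, 0), (7, 0)]
Unfold 2 (reflect across h@6): 4 holes -> [(4, 0), (5, 0), (6, 0), (7, 0)]
Unfold 3 (reflect across v@1): 8 holes -> [(4, 0), (4, 1), (5, 0), (5, 1), (6, 0), (6, 1), (7, 0), (7, 1)]
Unfold 4 (reflect across h@4): 16 holes -> [(0, 0), (0, 1), (1, 0), (1, 1), (2, 0), (2, 1), (3, 0), (3, 1), (4, 0), (4, 1), (5, 0), (5, 1), (6, 0), (6, 1), (7, 0), (7, 1)]
Unfold 5 (reflect across v@2): 32 holes -> [(0, 0), (0, 1), (0, 2), (0, 3), (1, 0), (1, 1), (1, 2), (1, 3), (2, 0), (2, 1), (2, 2), (2, 3), (3, 0), (3, 1), (3, 2), (3, 3), (4, 0), (4, 1), (4, 2), (4, 3), (5, 0), (5, 1), (5, 2), (5, 3), (6, 0), (6, 1), (6, 2), (6, 3), (7, 0), (7, 1), (7, 2), (7, 3)]
Holes: [(0, 0), (0, 1), (0, 2), (0, 3), (1, 0), (1, 1), (1, 2), (1, 3), (2, 0), (2, 1), (2, 2), (2, 3), (3, 0), (3, 1), (3, 2), (3, 3), (4, 0), (4, 1), (4, 2), (4, 3), (5, 0), (5, 1), (5, 2), (5, 3), (6, 0), (6, 1), (6, 2), (6, 3), (7, 0), (7, 1), (7, 2), (7, 3)]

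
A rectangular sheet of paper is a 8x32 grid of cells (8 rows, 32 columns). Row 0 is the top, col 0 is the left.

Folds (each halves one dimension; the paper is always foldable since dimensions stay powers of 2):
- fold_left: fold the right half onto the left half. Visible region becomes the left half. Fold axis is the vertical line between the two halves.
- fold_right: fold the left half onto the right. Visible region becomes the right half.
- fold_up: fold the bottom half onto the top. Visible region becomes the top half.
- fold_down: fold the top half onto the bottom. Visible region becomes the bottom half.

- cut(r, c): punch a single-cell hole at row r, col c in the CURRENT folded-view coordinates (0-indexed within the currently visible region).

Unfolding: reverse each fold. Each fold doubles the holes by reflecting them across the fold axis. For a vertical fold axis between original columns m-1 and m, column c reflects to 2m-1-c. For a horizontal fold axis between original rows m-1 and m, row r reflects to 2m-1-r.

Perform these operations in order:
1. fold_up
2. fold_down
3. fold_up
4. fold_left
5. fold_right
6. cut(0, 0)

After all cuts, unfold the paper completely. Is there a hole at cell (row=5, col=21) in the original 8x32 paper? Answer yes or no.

Op 1 fold_up: fold axis h@4; visible region now rows[0,4) x cols[0,32) = 4x32
Op 2 fold_down: fold axis h@2; visible region now rows[2,4) x cols[0,32) = 2x32
Op 3 fold_up: fold axis h@3; visible region now rows[2,3) x cols[0,32) = 1x32
Op 4 fold_left: fold axis v@16; visible region now rows[2,3) x cols[0,16) = 1x16
Op 5 fold_right: fold axis v@8; visible region now rows[2,3) x cols[8,16) = 1x8
Op 6 cut(0, 0): punch at orig (2,8); cuts so far [(2, 8)]; region rows[2,3) x cols[8,16) = 1x8
Unfold 1 (reflect across v@8): 2 holes -> [(2, 7), (2, 8)]
Unfold 2 (reflect across v@16): 4 holes -> [(2, 7), (2, 8), (2, 23), (2, 24)]
Unfold 3 (reflect across h@3): 8 holes -> [(2, 7), (2, 8), (2, 23), (2, 24), (3, 7), (3, 8), (3, 23), (3, 24)]
Unfold 4 (reflect across h@2): 16 holes -> [(0, 7), (0, 8), (0, 23), (0, 24), (1, 7), (1, 8), (1, 23), (1, 24), (2, 7), (2, 8), (2, 23), (2, 24), (3, 7), (3, 8), (3, 23), (3, 24)]
Unfold 5 (reflect across h@4): 32 holes -> [(0, 7), (0, 8), (0, 23), (0, 24), (1, 7), (1, 8), (1, 23), (1, 24), (2, 7), (2, 8), (2, 23), (2, 24), (3, 7), (3, 8), (3, 23), (3, 24), (4, 7), (4, 8), (4, 23), (4, 24), (5, 7), (5, 8), (5, 23), (5, 24), (6, 7), (6, 8), (6, 23), (6, 24), (7, 7), (7, 8), (7, 23), (7, 24)]
Holes: [(0, 7), (0, 8), (0, 23), (0, 24), (1, 7), (1, 8), (1, 23), (1, 24), (2, 7), (2, 8), (2, 23), (2, 24), (3, 7), (3, 8), (3, 23), (3, 24), (4, 7), (4, 8), (4, 23), (4, 24), (5, 7), (5, 8), (5, 23), (5, 24), (6, 7), (6, 8), (6, 23), (6, 24), (7, 7), (7, 8), (7, 23), (7, 24)]

Answer: no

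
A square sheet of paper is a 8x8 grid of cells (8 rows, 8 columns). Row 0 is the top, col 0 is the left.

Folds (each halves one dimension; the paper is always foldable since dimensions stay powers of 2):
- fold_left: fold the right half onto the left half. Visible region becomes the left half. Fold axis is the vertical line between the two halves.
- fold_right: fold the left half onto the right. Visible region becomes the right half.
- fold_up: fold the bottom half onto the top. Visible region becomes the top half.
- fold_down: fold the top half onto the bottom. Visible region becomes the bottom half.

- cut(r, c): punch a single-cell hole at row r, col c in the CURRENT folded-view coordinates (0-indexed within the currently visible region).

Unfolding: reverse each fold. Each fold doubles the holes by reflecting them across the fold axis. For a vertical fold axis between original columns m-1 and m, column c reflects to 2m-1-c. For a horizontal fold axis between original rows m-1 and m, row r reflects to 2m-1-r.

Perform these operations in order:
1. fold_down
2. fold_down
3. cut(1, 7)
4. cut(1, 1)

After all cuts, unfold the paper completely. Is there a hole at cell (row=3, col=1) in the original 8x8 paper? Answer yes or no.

Op 1 fold_down: fold axis h@4; visible region now rows[4,8) x cols[0,8) = 4x8
Op 2 fold_down: fold axis h@6; visible region now rows[6,8) x cols[0,8) = 2x8
Op 3 cut(1, 7): punch at orig (7,7); cuts so far [(7, 7)]; region rows[6,8) x cols[0,8) = 2x8
Op 4 cut(1, 1): punch at orig (7,1); cuts so far [(7, 1), (7, 7)]; region rows[6,8) x cols[0,8) = 2x8
Unfold 1 (reflect across h@6): 4 holes -> [(4, 1), (4, 7), (7, 1), (7, 7)]
Unfold 2 (reflect across h@4): 8 holes -> [(0, 1), (0, 7), (3, 1), (3, 7), (4, 1), (4, 7), (7, 1), (7, 7)]
Holes: [(0, 1), (0, 7), (3, 1), (3, 7), (4, 1), (4, 7), (7, 1), (7, 7)]

Answer: yes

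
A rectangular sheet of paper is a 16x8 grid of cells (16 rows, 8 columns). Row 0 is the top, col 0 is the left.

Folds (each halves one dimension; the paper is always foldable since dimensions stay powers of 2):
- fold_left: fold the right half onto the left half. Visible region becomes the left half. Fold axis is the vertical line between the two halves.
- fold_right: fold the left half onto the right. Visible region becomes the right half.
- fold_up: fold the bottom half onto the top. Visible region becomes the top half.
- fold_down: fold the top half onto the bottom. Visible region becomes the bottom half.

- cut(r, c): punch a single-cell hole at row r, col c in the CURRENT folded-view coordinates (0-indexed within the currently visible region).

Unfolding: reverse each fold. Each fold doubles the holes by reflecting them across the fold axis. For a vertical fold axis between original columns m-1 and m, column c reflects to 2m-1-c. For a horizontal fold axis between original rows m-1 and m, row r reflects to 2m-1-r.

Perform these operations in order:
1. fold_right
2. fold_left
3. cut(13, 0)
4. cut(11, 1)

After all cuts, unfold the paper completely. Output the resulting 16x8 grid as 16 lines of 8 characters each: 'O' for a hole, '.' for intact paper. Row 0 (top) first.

Op 1 fold_right: fold axis v@4; visible region now rows[0,16) x cols[4,8) = 16x4
Op 2 fold_left: fold axis v@6; visible region now rows[0,16) x cols[4,6) = 16x2
Op 3 cut(13, 0): punch at orig (13,4); cuts so far [(13, 4)]; region rows[0,16) x cols[4,6) = 16x2
Op 4 cut(11, 1): punch at orig (11,5); cuts so far [(11, 5), (13, 4)]; region rows[0,16) x cols[4,6) = 16x2
Unfold 1 (reflect across v@6): 4 holes -> [(11, 5), (11, 6), (13, 4), (13, 7)]
Unfold 2 (reflect across v@4): 8 holes -> [(11, 1), (11, 2), (11, 5), (11, 6), (13, 0), (13, 3), (13, 4), (13, 7)]

Answer: ........
........
........
........
........
........
........
........
........
........
........
.OO..OO.
........
O..OO..O
........
........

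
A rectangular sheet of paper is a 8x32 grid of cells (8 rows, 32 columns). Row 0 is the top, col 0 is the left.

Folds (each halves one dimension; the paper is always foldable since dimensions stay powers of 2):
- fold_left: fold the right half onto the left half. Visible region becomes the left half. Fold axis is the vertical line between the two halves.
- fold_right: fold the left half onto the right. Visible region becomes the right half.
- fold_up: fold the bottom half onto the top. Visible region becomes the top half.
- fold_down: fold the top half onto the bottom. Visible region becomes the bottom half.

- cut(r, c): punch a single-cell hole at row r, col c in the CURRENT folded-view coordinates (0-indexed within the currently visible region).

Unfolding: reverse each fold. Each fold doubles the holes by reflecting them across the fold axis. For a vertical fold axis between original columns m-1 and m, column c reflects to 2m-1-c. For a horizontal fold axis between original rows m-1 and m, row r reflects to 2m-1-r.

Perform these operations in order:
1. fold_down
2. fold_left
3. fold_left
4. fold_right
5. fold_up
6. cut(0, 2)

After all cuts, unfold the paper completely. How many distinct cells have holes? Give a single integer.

Op 1 fold_down: fold axis h@4; visible region now rows[4,8) x cols[0,32) = 4x32
Op 2 fold_left: fold axis v@16; visible region now rows[4,8) x cols[0,16) = 4x16
Op 3 fold_left: fold axis v@8; visible region now rows[4,8) x cols[0,8) = 4x8
Op 4 fold_right: fold axis v@4; visible region now rows[4,8) x cols[4,8) = 4x4
Op 5 fold_up: fold axis h@6; visible region now rows[4,6) x cols[4,8) = 2x4
Op 6 cut(0, 2): punch at orig (4,6); cuts so far [(4, 6)]; region rows[4,6) x cols[4,8) = 2x4
Unfold 1 (reflect across h@6): 2 holes -> [(4, 6), (7, 6)]
Unfold 2 (reflect across v@4): 4 holes -> [(4, 1), (4, 6), (7, 1), (7, 6)]
Unfold 3 (reflect across v@8): 8 holes -> [(4, 1), (4, 6), (4, 9), (4, 14), (7, 1), (7, 6), (7, 9), (7, 14)]
Unfold 4 (reflect across v@16): 16 holes -> [(4, 1), (4, 6), (4, 9), (4, 14), (4, 17), (4, 22), (4, 25), (4, 30), (7, 1), (7, 6), (7, 9), (7, 14), (7, 17), (7, 22), (7, 25), (7, 30)]
Unfold 5 (reflect across h@4): 32 holes -> [(0, 1), (0, 6), (0, 9), (0, 14), (0, 17), (0, 22), (0, 25), (0, 30), (3, 1), (3, 6), (3, 9), (3, 14), (3, 17), (3, 22), (3, 25), (3, 30), (4, 1), (4, 6), (4, 9), (4, 14), (4, 17), (4, 22), (4, 25), (4, 30), (7, 1), (7, 6), (7, 9), (7, 14), (7, 17), (7, 22), (7, 25), (7, 30)]

Answer: 32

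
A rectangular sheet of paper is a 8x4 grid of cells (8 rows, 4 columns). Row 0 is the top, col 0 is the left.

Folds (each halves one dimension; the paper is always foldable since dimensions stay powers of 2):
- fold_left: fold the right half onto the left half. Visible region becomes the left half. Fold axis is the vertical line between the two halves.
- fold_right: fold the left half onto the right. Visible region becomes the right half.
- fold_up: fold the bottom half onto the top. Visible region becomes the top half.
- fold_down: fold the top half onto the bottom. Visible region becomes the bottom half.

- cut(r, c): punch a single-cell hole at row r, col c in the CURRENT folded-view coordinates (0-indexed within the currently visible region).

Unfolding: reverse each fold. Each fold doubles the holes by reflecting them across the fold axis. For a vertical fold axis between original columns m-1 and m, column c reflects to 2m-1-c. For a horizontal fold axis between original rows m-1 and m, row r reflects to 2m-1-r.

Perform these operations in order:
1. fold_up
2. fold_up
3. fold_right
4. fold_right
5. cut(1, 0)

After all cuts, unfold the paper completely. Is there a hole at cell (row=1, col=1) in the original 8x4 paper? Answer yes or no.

Answer: yes

Derivation:
Op 1 fold_up: fold axis h@4; visible region now rows[0,4) x cols[0,4) = 4x4
Op 2 fold_up: fold axis h@2; visible region now rows[0,2) x cols[0,4) = 2x4
Op 3 fold_right: fold axis v@2; visible region now rows[0,2) x cols[2,4) = 2x2
Op 4 fold_right: fold axis v@3; visible region now rows[0,2) x cols[3,4) = 2x1
Op 5 cut(1, 0): punch at orig (1,3); cuts so far [(1, 3)]; region rows[0,2) x cols[3,4) = 2x1
Unfold 1 (reflect across v@3): 2 holes -> [(1, 2), (1, 3)]
Unfold 2 (reflect across v@2): 4 holes -> [(1, 0), (1, 1), (1, 2), (1, 3)]
Unfold 3 (reflect across h@2): 8 holes -> [(1, 0), (1, 1), (1, 2), (1, 3), (2, 0), (2, 1), (2, 2), (2, 3)]
Unfold 4 (reflect across h@4): 16 holes -> [(1, 0), (1, 1), (1, 2), (1, 3), (2, 0), (2, 1), (2, 2), (2, 3), (5, 0), (5, 1), (5, 2), (5, 3), (6, 0), (6, 1), (6, 2), (6, 3)]
Holes: [(1, 0), (1, 1), (1, 2), (1, 3), (2, 0), (2, 1), (2, 2), (2, 3), (5, 0), (5, 1), (5, 2), (5, 3), (6, 0), (6, 1), (6, 2), (6, 3)]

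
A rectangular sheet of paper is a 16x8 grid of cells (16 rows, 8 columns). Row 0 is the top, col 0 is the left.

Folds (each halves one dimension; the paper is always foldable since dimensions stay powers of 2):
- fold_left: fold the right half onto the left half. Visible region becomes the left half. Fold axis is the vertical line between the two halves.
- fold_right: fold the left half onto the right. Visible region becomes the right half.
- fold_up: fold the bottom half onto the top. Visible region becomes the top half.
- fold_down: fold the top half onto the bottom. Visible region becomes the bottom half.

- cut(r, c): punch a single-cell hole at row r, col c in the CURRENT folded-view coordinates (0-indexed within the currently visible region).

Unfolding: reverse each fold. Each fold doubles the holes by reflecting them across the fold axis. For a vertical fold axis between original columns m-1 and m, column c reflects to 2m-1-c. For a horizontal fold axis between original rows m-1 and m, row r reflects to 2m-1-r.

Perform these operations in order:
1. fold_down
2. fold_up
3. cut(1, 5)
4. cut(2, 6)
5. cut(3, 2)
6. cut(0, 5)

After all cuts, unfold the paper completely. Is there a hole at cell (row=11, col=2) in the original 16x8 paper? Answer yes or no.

Op 1 fold_down: fold axis h@8; visible region now rows[8,16) x cols[0,8) = 8x8
Op 2 fold_up: fold axis h@12; visible region now rows[8,12) x cols[0,8) = 4x8
Op 3 cut(1, 5): punch at orig (9,5); cuts so far [(9, 5)]; region rows[8,12) x cols[0,8) = 4x8
Op 4 cut(2, 6): punch at orig (10,6); cuts so far [(9, 5), (10, 6)]; region rows[8,12) x cols[0,8) = 4x8
Op 5 cut(3, 2): punch at orig (11,2); cuts so far [(9, 5), (10, 6), (11, 2)]; region rows[8,12) x cols[0,8) = 4x8
Op 6 cut(0, 5): punch at orig (8,5); cuts so far [(8, 5), (9, 5), (10, 6), (11, 2)]; region rows[8,12) x cols[0,8) = 4x8
Unfold 1 (reflect across h@12): 8 holes -> [(8, 5), (9, 5), (10, 6), (11, 2), (12, 2), (13, 6), (14, 5), (15, 5)]
Unfold 2 (reflect across h@8): 16 holes -> [(0, 5), (1, 5), (2, 6), (3, 2), (4, 2), (5, 6), (6, 5), (7, 5), (8, 5), (9, 5), (10, 6), (11, 2), (12, 2), (13, 6), (14, 5), (15, 5)]
Holes: [(0, 5), (1, 5), (2, 6), (3, 2), (4, 2), (5, 6), (6, 5), (7, 5), (8, 5), (9, 5), (10, 6), (11, 2), (12, 2), (13, 6), (14, 5), (15, 5)]

Answer: yes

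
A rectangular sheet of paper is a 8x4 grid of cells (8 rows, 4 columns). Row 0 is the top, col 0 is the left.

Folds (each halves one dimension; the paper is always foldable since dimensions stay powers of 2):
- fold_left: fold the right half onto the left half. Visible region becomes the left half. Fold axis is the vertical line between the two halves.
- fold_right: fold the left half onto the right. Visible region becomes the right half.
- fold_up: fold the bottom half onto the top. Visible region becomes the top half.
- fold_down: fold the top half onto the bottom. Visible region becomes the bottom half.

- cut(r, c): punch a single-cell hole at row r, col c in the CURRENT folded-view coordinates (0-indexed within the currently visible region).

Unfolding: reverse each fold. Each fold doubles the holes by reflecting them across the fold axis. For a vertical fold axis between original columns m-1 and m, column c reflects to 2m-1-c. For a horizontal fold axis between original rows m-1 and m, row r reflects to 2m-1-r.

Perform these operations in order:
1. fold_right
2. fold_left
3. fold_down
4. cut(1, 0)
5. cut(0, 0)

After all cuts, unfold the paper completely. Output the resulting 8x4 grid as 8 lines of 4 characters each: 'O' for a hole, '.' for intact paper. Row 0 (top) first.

Op 1 fold_right: fold axis v@2; visible region now rows[0,8) x cols[2,4) = 8x2
Op 2 fold_left: fold axis v@3; visible region now rows[0,8) x cols[2,3) = 8x1
Op 3 fold_down: fold axis h@4; visible region now rows[4,8) x cols[2,3) = 4x1
Op 4 cut(1, 0): punch at orig (5,2); cuts so far [(5, 2)]; region rows[4,8) x cols[2,3) = 4x1
Op 5 cut(0, 0): punch at orig (4,2); cuts so far [(4, 2), (5, 2)]; region rows[4,8) x cols[2,3) = 4x1
Unfold 1 (reflect across h@4): 4 holes -> [(2, 2), (3, 2), (4, 2), (5, 2)]
Unfold 2 (reflect across v@3): 8 holes -> [(2, 2), (2, 3), (3, 2), (3, 3), (4, 2), (4, 3), (5, 2), (5, 3)]
Unfold 3 (reflect across v@2): 16 holes -> [(2, 0), (2, 1), (2, 2), (2, 3), (3, 0), (3, 1), (3, 2), (3, 3), (4, 0), (4, 1), (4, 2), (4, 3), (5, 0), (5, 1), (5, 2), (5, 3)]

Answer: ....
....
OOOO
OOOO
OOOO
OOOO
....
....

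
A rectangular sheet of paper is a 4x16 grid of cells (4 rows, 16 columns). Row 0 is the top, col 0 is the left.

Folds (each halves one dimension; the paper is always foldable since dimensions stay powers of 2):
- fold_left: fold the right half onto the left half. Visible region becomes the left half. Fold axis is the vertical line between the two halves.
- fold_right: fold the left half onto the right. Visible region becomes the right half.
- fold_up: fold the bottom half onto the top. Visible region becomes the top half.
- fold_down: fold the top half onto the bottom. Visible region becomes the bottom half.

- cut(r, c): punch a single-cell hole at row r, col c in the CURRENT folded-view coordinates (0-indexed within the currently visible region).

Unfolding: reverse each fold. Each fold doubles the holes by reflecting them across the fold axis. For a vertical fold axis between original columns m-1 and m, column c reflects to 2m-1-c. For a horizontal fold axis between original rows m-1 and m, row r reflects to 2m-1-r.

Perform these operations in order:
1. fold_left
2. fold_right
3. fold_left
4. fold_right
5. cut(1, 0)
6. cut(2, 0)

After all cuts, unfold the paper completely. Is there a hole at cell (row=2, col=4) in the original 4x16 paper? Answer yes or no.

Op 1 fold_left: fold axis v@8; visible region now rows[0,4) x cols[0,8) = 4x8
Op 2 fold_right: fold axis v@4; visible region now rows[0,4) x cols[4,8) = 4x4
Op 3 fold_left: fold axis v@6; visible region now rows[0,4) x cols[4,6) = 4x2
Op 4 fold_right: fold axis v@5; visible region now rows[0,4) x cols[5,6) = 4x1
Op 5 cut(1, 0): punch at orig (1,5); cuts so far [(1, 5)]; region rows[0,4) x cols[5,6) = 4x1
Op 6 cut(2, 0): punch at orig (2,5); cuts so far [(1, 5), (2, 5)]; region rows[0,4) x cols[5,6) = 4x1
Unfold 1 (reflect across v@5): 4 holes -> [(1, 4), (1, 5), (2, 4), (2, 5)]
Unfold 2 (reflect across v@6): 8 holes -> [(1, 4), (1, 5), (1, 6), (1, 7), (2, 4), (2, 5), (2, 6), (2, 7)]
Unfold 3 (reflect across v@4): 16 holes -> [(1, 0), (1, 1), (1, 2), (1, 3), (1, 4), (1, 5), (1, 6), (1, 7), (2, 0), (2, 1), (2, 2), (2, 3), (2, 4), (2, 5), (2, 6), (2, 7)]
Unfold 4 (reflect across v@8): 32 holes -> [(1, 0), (1, 1), (1, 2), (1, 3), (1, 4), (1, 5), (1, 6), (1, 7), (1, 8), (1, 9), (1, 10), (1, 11), (1, 12), (1, 13), (1, 14), (1, 15), (2, 0), (2, 1), (2, 2), (2, 3), (2, 4), (2, 5), (2, 6), (2, 7), (2, 8), (2, 9), (2, 10), (2, 11), (2, 12), (2, 13), (2, 14), (2, 15)]
Holes: [(1, 0), (1, 1), (1, 2), (1, 3), (1, 4), (1, 5), (1, 6), (1, 7), (1, 8), (1, 9), (1, 10), (1, 11), (1, 12), (1, 13), (1, 14), (1, 15), (2, 0), (2, 1), (2, 2), (2, 3), (2, 4), (2, 5), (2, 6), (2, 7), (2, 8), (2, 9), (2, 10), (2, 11), (2, 12), (2, 13), (2, 14), (2, 15)]

Answer: yes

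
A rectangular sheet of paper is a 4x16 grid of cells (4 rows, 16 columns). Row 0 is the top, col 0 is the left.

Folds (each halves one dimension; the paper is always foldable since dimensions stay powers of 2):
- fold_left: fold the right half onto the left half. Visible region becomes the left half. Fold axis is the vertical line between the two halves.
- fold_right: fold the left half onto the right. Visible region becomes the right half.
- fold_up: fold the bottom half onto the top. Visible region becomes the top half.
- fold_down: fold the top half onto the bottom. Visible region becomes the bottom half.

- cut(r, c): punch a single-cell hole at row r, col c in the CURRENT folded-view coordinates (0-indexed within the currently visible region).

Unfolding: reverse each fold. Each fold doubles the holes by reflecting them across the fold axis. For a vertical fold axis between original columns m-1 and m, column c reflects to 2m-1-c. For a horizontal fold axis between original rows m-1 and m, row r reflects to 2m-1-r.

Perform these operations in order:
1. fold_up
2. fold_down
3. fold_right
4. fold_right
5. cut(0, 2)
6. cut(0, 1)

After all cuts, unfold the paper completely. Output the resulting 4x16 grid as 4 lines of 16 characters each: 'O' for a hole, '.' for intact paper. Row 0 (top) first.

Answer: .OO..OO..OO..OO.
.OO..OO..OO..OO.
.OO..OO..OO..OO.
.OO..OO..OO..OO.

Derivation:
Op 1 fold_up: fold axis h@2; visible region now rows[0,2) x cols[0,16) = 2x16
Op 2 fold_down: fold axis h@1; visible region now rows[1,2) x cols[0,16) = 1x16
Op 3 fold_right: fold axis v@8; visible region now rows[1,2) x cols[8,16) = 1x8
Op 4 fold_right: fold axis v@12; visible region now rows[1,2) x cols[12,16) = 1x4
Op 5 cut(0, 2): punch at orig (1,14); cuts so far [(1, 14)]; region rows[1,2) x cols[12,16) = 1x4
Op 6 cut(0, 1): punch at orig (1,13); cuts so far [(1, 13), (1, 14)]; region rows[1,2) x cols[12,16) = 1x4
Unfold 1 (reflect across v@12): 4 holes -> [(1, 9), (1, 10), (1, 13), (1, 14)]
Unfold 2 (reflect across v@8): 8 holes -> [(1, 1), (1, 2), (1, 5), (1, 6), (1, 9), (1, 10), (1, 13), (1, 14)]
Unfold 3 (reflect across h@1): 16 holes -> [(0, 1), (0, 2), (0, 5), (0, 6), (0, 9), (0, 10), (0, 13), (0, 14), (1, 1), (1, 2), (1, 5), (1, 6), (1, 9), (1, 10), (1, 13), (1, 14)]
Unfold 4 (reflect across h@2): 32 holes -> [(0, 1), (0, 2), (0, 5), (0, 6), (0, 9), (0, 10), (0, 13), (0, 14), (1, 1), (1, 2), (1, 5), (1, 6), (1, 9), (1, 10), (1, 13), (1, 14), (2, 1), (2, 2), (2, 5), (2, 6), (2, 9), (2, 10), (2, 13), (2, 14), (3, 1), (3, 2), (3, 5), (3, 6), (3, 9), (3, 10), (3, 13), (3, 14)]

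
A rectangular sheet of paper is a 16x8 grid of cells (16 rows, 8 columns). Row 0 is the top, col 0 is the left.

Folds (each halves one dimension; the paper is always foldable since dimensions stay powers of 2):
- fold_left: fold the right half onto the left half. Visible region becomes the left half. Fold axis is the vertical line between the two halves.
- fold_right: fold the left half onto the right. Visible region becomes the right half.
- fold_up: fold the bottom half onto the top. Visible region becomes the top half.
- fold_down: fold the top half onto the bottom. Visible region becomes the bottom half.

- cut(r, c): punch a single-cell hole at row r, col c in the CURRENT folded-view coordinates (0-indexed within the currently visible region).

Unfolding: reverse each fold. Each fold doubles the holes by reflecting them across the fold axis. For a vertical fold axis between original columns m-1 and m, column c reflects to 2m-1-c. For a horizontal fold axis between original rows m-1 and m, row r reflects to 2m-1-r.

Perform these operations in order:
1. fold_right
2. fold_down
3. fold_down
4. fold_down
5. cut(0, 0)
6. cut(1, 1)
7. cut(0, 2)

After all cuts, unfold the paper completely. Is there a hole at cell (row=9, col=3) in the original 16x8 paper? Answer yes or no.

Answer: yes

Derivation:
Op 1 fold_right: fold axis v@4; visible region now rows[0,16) x cols[4,8) = 16x4
Op 2 fold_down: fold axis h@8; visible region now rows[8,16) x cols[4,8) = 8x4
Op 3 fold_down: fold axis h@12; visible region now rows[12,16) x cols[4,8) = 4x4
Op 4 fold_down: fold axis h@14; visible region now rows[14,16) x cols[4,8) = 2x4
Op 5 cut(0, 0): punch at orig (14,4); cuts so far [(14, 4)]; region rows[14,16) x cols[4,8) = 2x4
Op 6 cut(1, 1): punch at orig (15,5); cuts so far [(14, 4), (15, 5)]; region rows[14,16) x cols[4,8) = 2x4
Op 7 cut(0, 2): punch at orig (14,6); cuts so far [(14, 4), (14, 6), (15, 5)]; region rows[14,16) x cols[4,8) = 2x4
Unfold 1 (reflect across h@14): 6 holes -> [(12, 5), (13, 4), (13, 6), (14, 4), (14, 6), (15, 5)]
Unfold 2 (reflect across h@12): 12 holes -> [(8, 5), (9, 4), (9, 6), (10, 4), (10, 6), (11, 5), (12, 5), (13, 4), (13, 6), (14, 4), (14, 6), (15, 5)]
Unfold 3 (reflect across h@8): 24 holes -> [(0, 5), (1, 4), (1, 6), (2, 4), (2, 6), (3, 5), (4, 5), (5, 4), (5, 6), (6, 4), (6, 6), (7, 5), (8, 5), (9, 4), (9, 6), (10, 4), (10, 6), (11, 5), (12, 5), (13, 4), (13, 6), (14, 4), (14, 6), (15, 5)]
Unfold 4 (reflect across v@4): 48 holes -> [(0, 2), (0, 5), (1, 1), (1, 3), (1, 4), (1, 6), (2, 1), (2, 3), (2, 4), (2, 6), (3, 2), (3, 5), (4, 2), (4, 5), (5, 1), (5, 3), (5, 4), (5, 6), (6, 1), (6, 3), (6, 4), (6, 6), (7, 2), (7, 5), (8, 2), (8, 5), (9, 1), (9, 3), (9, 4), (9, 6), (10, 1), (10, 3), (10, 4), (10, 6), (11, 2), (11, 5), (12, 2), (12, 5), (13, 1), (13, 3), (13, 4), (13, 6), (14, 1), (14, 3), (14, 4), (14, 6), (15, 2), (15, 5)]
Holes: [(0, 2), (0, 5), (1, 1), (1, 3), (1, 4), (1, 6), (2, 1), (2, 3), (2, 4), (2, 6), (3, 2), (3, 5), (4, 2), (4, 5), (5, 1), (5, 3), (5, 4), (5, 6), (6, 1), (6, 3), (6, 4), (6, 6), (7, 2), (7, 5), (8, 2), (8, 5), (9, 1), (9, 3), (9, 4), (9, 6), (10, 1), (10, 3), (10, 4), (10, 6), (11, 2), (11, 5), (12, 2), (12, 5), (13, 1), (13, 3), (13, 4), (13, 6), (14, 1), (14, 3), (14, 4), (14, 6), (15, 2), (15, 5)]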